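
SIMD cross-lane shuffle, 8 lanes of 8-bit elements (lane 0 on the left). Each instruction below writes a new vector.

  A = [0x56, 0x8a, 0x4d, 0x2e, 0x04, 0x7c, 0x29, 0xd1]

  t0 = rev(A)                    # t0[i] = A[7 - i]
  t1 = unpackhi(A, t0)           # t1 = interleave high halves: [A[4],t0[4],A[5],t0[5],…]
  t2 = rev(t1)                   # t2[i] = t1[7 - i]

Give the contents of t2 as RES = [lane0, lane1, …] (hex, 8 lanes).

RES = [0x56, 0xd1, 0x8a, 0x29, 0x4d, 0x7c, 0x2e, 0x04]

→ t0 |d1|29|7c|04|2e|4d|8a|56|
→ t1 |04|2e|7c|4d|29|8a|d1|56|
→ t2 |56|d1|8a|29|4d|7c|2e|04|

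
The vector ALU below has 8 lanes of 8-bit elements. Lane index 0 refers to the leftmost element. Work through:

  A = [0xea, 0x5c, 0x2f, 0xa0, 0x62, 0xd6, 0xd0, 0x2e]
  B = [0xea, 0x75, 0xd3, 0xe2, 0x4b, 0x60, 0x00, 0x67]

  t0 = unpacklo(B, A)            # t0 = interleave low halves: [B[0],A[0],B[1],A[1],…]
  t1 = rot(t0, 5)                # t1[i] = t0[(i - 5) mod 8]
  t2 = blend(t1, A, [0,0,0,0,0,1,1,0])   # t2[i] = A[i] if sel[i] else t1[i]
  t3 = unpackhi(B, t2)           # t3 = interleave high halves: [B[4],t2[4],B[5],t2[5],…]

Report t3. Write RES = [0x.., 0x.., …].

RES = [ 0x4b  0xa0  0x60  0xd6  0x00  0xd0  0x67  0x75 ]

t0 = [0xea, 0xea, 0x75, 0x5c, 0xd3, 0x2f, 0xe2, 0xa0]
t1 = [0x5c, 0xd3, 0x2f, 0xe2, 0xa0, 0xea, 0xea, 0x75]
t2 = [0x5c, 0xd3, 0x2f, 0xe2, 0xa0, 0xd6, 0xd0, 0x75]
t3 = [0x4b, 0xa0, 0x60, 0xd6, 0x00, 0xd0, 0x67, 0x75]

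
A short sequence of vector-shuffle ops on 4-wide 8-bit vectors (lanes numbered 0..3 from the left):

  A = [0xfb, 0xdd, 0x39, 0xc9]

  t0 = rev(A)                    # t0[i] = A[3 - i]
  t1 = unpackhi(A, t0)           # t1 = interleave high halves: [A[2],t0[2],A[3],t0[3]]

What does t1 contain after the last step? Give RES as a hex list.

  t0: c9 39 dd fb
  t1: 39 dd c9 fb

RES = [0x39, 0xdd, 0xc9, 0xfb]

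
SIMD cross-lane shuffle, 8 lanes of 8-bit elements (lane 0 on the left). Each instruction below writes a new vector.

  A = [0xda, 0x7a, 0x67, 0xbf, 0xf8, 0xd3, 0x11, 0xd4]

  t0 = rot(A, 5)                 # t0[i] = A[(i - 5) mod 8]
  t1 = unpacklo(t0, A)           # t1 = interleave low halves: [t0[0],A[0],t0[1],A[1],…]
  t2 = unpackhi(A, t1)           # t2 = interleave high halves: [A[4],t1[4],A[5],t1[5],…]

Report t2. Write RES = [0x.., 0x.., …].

RES = [0xf8, 0xd3, 0xd3, 0x67, 0x11, 0x11, 0xd4, 0xbf]

→ t0 |bf|f8|d3|11|d4|da|7a|67|
→ t1 |bf|da|f8|7a|d3|67|11|bf|
→ t2 |f8|d3|d3|67|11|11|d4|bf|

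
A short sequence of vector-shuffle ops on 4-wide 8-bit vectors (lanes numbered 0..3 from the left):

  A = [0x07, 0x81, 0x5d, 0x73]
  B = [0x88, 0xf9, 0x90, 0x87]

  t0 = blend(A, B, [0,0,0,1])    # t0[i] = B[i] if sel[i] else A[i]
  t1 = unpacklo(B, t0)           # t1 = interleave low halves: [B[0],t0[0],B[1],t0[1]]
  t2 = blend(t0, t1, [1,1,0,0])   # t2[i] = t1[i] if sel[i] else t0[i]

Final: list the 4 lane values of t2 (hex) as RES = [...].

  t0: 07 81 5d 87
  t1: 88 07 f9 81
  t2: 88 07 5d 87

RES = [ 0x88  0x07  0x5d  0x87 ]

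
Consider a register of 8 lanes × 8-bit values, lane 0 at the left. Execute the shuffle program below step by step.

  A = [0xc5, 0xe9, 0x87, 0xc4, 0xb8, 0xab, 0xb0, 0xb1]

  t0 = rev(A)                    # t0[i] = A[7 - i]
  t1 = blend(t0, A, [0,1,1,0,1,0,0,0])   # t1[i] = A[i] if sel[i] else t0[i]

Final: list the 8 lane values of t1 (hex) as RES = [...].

t0 = [0xb1, 0xb0, 0xab, 0xb8, 0xc4, 0x87, 0xe9, 0xc5]
t1 = [0xb1, 0xe9, 0x87, 0xb8, 0xb8, 0x87, 0xe9, 0xc5]

RES = [ 0xb1  0xe9  0x87  0xb8  0xb8  0x87  0xe9  0xc5 ]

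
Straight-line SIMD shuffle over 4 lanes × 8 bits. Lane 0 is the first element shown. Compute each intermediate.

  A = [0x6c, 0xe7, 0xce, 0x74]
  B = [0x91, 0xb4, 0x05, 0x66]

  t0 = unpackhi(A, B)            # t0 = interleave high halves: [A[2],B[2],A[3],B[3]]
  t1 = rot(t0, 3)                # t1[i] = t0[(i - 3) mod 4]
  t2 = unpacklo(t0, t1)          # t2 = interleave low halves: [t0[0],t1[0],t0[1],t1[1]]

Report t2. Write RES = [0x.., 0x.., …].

RES = [0xce, 0x05, 0x05, 0x74]

t0 = [0xce, 0x05, 0x74, 0x66]
t1 = [0x05, 0x74, 0x66, 0xce]
t2 = [0xce, 0x05, 0x05, 0x74]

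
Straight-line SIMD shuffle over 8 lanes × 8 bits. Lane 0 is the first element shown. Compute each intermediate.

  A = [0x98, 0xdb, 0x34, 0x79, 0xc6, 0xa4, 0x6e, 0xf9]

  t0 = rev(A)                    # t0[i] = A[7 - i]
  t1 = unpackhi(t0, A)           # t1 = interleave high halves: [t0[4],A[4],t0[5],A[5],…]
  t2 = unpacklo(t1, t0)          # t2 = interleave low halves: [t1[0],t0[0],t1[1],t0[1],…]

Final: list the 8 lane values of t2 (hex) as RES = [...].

RES = [0x79, 0xf9, 0xc6, 0x6e, 0x34, 0xa4, 0xa4, 0xc6]

  t0: f9 6e a4 c6 79 34 db 98
  t1: 79 c6 34 a4 db 6e 98 f9
  t2: 79 f9 c6 6e 34 a4 a4 c6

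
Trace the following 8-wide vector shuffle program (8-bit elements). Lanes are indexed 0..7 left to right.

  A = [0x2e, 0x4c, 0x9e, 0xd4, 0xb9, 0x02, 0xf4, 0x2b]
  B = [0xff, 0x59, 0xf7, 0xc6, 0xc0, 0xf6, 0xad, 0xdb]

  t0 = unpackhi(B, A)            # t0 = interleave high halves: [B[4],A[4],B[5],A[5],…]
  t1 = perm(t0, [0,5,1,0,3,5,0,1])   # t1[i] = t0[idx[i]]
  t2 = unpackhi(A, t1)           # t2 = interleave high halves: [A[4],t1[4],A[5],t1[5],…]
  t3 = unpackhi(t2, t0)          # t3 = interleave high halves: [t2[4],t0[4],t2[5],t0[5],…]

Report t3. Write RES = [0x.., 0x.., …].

  t0: c0 b9 f6 02 ad f4 db 2b
  t1: c0 f4 b9 c0 02 f4 c0 b9
  t2: b9 02 02 f4 f4 c0 2b b9
  t3: f4 ad c0 f4 2b db b9 2b

RES = [ 0xf4  0xad  0xc0  0xf4  0x2b  0xdb  0xb9  0x2b ]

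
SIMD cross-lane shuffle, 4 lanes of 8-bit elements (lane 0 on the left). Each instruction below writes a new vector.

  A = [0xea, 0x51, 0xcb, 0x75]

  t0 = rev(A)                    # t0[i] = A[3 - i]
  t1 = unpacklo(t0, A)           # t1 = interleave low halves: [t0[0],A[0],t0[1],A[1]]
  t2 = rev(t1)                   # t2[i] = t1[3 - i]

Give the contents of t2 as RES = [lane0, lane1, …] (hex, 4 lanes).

→ t0 |75|cb|51|ea|
→ t1 |75|ea|cb|51|
→ t2 |51|cb|ea|75|

RES = [0x51, 0xcb, 0xea, 0x75]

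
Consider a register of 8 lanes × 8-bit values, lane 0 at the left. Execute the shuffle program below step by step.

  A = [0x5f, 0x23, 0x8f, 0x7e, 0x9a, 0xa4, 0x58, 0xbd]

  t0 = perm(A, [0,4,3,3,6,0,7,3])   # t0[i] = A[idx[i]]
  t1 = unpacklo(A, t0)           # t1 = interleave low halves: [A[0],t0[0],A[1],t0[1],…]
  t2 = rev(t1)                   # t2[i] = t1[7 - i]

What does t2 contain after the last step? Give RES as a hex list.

t0 = [0x5f, 0x9a, 0x7e, 0x7e, 0x58, 0x5f, 0xbd, 0x7e]
t1 = [0x5f, 0x5f, 0x23, 0x9a, 0x8f, 0x7e, 0x7e, 0x7e]
t2 = [0x7e, 0x7e, 0x7e, 0x8f, 0x9a, 0x23, 0x5f, 0x5f]

RES = [0x7e, 0x7e, 0x7e, 0x8f, 0x9a, 0x23, 0x5f, 0x5f]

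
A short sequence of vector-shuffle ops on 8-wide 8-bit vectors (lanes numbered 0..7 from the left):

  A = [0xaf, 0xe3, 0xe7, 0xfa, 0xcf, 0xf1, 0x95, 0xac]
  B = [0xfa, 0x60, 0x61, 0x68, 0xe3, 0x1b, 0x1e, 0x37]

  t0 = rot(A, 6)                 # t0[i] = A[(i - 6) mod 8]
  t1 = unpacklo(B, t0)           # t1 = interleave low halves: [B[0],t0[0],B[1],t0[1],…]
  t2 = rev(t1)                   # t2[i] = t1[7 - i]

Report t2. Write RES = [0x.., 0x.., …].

RES = [ 0xf1  0x68  0xcf  0x61  0xfa  0x60  0xe7  0xfa ]

→ t0 |e7|fa|cf|f1|95|ac|af|e3|
→ t1 |fa|e7|60|fa|61|cf|68|f1|
→ t2 |f1|68|cf|61|fa|60|e7|fa|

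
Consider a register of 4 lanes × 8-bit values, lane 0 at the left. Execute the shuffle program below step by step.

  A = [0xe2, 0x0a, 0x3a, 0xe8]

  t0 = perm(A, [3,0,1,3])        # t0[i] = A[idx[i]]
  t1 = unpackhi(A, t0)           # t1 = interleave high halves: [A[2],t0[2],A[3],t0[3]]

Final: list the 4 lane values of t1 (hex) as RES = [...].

  t0: e8 e2 0a e8
  t1: 3a 0a e8 e8

RES = [ 0x3a  0x0a  0xe8  0xe8 ]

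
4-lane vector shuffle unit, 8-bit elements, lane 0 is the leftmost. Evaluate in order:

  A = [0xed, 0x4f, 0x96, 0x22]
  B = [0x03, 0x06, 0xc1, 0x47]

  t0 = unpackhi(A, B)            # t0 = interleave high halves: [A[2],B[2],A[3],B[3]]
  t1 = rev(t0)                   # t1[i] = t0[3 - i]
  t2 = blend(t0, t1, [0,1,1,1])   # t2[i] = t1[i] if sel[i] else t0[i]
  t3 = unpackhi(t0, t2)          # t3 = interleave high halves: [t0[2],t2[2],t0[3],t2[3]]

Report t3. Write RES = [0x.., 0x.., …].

RES = [0x22, 0xc1, 0x47, 0x96]

→ t0 |96|c1|22|47|
→ t1 |47|22|c1|96|
→ t2 |96|22|c1|96|
→ t3 |22|c1|47|96|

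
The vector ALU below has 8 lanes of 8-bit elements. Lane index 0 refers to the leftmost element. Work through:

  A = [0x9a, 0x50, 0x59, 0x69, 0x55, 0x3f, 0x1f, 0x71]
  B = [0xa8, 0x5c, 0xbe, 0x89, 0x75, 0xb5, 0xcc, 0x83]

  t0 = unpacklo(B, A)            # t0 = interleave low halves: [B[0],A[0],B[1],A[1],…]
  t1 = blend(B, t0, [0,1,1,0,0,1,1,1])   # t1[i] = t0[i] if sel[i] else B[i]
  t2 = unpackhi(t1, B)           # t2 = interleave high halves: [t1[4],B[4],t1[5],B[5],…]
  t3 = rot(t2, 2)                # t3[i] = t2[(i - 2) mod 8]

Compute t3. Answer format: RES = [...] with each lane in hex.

t0 = [0xa8, 0x9a, 0x5c, 0x50, 0xbe, 0x59, 0x89, 0x69]
t1 = [0xa8, 0x9a, 0x5c, 0x89, 0x75, 0x59, 0x89, 0x69]
t2 = [0x75, 0x75, 0x59, 0xb5, 0x89, 0xcc, 0x69, 0x83]
t3 = [0x69, 0x83, 0x75, 0x75, 0x59, 0xb5, 0x89, 0xcc]

RES = [0x69, 0x83, 0x75, 0x75, 0x59, 0xb5, 0x89, 0xcc]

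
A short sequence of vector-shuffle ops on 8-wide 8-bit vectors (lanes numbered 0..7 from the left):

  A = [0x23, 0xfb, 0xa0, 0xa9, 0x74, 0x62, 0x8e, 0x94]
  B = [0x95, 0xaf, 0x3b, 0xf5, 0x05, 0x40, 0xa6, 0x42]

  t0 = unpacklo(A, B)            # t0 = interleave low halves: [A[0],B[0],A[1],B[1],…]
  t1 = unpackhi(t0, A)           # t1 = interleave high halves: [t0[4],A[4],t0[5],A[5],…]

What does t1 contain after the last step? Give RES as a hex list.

RES = [0xa0, 0x74, 0x3b, 0x62, 0xa9, 0x8e, 0xf5, 0x94]

  t0: 23 95 fb af a0 3b a9 f5
  t1: a0 74 3b 62 a9 8e f5 94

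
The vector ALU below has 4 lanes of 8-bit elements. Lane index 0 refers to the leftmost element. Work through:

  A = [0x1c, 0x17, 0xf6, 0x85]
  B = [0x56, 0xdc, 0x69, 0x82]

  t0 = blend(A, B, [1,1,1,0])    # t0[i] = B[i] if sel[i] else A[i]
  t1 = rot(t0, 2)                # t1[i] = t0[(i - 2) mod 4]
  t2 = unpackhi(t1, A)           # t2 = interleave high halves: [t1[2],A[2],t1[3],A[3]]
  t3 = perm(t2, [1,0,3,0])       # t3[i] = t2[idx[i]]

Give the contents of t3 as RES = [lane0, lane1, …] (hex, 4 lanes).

  t0: 56 dc 69 85
  t1: 69 85 56 dc
  t2: 56 f6 dc 85
  t3: f6 56 85 56

RES = [ 0xf6  0x56  0x85  0x56 ]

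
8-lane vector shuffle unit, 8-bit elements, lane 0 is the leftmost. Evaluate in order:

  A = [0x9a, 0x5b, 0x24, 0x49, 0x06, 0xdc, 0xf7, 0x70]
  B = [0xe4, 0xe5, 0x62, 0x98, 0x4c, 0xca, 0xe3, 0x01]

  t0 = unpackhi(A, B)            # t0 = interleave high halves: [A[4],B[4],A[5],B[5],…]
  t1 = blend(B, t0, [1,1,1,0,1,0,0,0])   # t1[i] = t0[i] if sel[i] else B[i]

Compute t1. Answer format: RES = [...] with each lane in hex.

RES = [ 0x06  0x4c  0xdc  0x98  0xf7  0xca  0xe3  0x01 ]

→ t0 |06|4c|dc|ca|f7|e3|70|01|
→ t1 |06|4c|dc|98|f7|ca|e3|01|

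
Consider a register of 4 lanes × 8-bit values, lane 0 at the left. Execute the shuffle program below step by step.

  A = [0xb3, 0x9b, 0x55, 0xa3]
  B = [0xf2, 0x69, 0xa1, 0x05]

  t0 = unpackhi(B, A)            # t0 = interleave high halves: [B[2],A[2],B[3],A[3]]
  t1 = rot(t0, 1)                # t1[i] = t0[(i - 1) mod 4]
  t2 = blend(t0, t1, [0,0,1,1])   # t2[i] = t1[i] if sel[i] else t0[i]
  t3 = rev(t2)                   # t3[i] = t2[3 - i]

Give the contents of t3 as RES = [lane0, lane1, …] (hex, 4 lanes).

→ t0 |a1|55|05|a3|
→ t1 |a3|a1|55|05|
→ t2 |a1|55|55|05|
→ t3 |05|55|55|a1|

RES = [0x05, 0x55, 0x55, 0xa1]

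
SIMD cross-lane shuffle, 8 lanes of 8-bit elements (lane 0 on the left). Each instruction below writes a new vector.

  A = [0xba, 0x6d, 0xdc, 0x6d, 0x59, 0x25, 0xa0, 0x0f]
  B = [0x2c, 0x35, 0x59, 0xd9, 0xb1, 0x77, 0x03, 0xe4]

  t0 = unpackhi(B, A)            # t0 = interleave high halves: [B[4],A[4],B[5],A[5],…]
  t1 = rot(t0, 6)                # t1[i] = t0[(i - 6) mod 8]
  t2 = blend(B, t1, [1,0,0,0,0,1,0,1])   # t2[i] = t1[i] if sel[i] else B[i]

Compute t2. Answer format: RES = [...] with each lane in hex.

→ t0 |b1|59|77|25|03|a0|e4|0f|
→ t1 |77|25|03|a0|e4|0f|b1|59|
→ t2 |77|35|59|d9|b1|0f|03|59|

RES = [0x77, 0x35, 0x59, 0xd9, 0xb1, 0x0f, 0x03, 0x59]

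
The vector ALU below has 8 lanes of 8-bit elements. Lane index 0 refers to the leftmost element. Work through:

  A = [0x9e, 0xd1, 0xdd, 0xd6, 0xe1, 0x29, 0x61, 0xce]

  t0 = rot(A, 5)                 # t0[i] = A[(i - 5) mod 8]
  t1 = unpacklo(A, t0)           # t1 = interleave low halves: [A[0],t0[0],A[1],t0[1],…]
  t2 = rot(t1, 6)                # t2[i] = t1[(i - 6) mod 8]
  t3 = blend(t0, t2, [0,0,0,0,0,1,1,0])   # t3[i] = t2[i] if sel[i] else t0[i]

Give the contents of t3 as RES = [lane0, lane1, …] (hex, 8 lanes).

  t0: d6 e1 29 61 ce 9e d1 dd
  t1: 9e d6 d1 e1 dd 29 d6 61
  t2: d1 e1 dd 29 d6 61 9e d6
  t3: d6 e1 29 61 ce 61 9e dd

RES = [ 0xd6  0xe1  0x29  0x61  0xce  0x61  0x9e  0xdd ]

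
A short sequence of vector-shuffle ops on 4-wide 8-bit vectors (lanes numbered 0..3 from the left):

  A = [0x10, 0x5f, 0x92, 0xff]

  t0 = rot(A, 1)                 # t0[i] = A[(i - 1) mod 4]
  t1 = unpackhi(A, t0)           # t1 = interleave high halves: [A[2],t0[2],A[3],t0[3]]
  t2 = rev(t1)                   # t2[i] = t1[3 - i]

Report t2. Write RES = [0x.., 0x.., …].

RES = [ 0x92  0xff  0x5f  0x92 ]

t0 = [0xff, 0x10, 0x5f, 0x92]
t1 = [0x92, 0x5f, 0xff, 0x92]
t2 = [0x92, 0xff, 0x5f, 0x92]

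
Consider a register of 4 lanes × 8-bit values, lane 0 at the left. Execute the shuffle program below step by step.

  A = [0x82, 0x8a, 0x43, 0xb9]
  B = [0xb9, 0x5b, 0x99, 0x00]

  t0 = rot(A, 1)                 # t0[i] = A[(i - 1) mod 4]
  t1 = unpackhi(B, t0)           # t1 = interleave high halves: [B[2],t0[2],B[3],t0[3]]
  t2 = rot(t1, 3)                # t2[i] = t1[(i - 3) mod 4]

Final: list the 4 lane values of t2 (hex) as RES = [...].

→ t0 |b9|82|8a|43|
→ t1 |99|8a|00|43|
→ t2 |8a|00|43|99|

RES = [ 0x8a  0x00  0x43  0x99 ]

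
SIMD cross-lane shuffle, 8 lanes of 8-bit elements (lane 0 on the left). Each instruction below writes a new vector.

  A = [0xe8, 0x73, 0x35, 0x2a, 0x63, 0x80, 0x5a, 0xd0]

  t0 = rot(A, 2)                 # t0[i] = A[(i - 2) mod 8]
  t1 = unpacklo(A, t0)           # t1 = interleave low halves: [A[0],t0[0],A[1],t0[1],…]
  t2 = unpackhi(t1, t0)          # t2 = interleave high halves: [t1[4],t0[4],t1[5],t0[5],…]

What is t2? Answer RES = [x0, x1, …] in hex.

RES = [0x35, 0x35, 0xe8, 0x2a, 0x2a, 0x63, 0x73, 0x80]

  t0: 5a d0 e8 73 35 2a 63 80
  t1: e8 5a 73 d0 35 e8 2a 73
  t2: 35 35 e8 2a 2a 63 73 80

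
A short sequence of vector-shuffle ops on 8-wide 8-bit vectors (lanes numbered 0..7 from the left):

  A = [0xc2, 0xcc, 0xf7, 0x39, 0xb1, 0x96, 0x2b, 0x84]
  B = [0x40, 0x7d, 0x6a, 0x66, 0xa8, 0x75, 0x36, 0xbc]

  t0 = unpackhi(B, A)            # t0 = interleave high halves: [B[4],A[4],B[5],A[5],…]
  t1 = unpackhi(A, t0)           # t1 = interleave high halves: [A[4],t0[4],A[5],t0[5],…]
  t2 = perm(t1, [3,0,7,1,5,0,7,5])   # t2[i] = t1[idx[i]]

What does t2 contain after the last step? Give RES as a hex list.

RES = [ 0x2b  0xb1  0x84  0x36  0xbc  0xb1  0x84  0xbc ]

→ t0 |a8|b1|75|96|36|2b|bc|84|
→ t1 |b1|36|96|2b|2b|bc|84|84|
→ t2 |2b|b1|84|36|bc|b1|84|bc|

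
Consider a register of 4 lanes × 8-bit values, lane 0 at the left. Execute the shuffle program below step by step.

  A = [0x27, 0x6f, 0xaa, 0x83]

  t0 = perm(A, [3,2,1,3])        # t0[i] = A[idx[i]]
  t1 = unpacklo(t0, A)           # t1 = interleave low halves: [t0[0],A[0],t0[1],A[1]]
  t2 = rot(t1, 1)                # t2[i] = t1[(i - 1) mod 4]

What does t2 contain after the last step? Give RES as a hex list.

→ t0 |83|aa|6f|83|
→ t1 |83|27|aa|6f|
→ t2 |6f|83|27|aa|

RES = [ 0x6f  0x83  0x27  0xaa ]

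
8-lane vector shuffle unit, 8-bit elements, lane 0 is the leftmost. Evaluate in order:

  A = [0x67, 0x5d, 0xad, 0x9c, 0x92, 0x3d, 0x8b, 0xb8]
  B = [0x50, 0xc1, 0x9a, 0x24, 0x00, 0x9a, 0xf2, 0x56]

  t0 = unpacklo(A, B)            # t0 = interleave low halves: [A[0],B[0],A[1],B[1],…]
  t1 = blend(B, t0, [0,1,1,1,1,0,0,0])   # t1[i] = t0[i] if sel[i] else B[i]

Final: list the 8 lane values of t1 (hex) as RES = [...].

  t0: 67 50 5d c1 ad 9a 9c 24
  t1: 50 50 5d c1 ad 9a f2 56

RES = [ 0x50  0x50  0x5d  0xc1  0xad  0x9a  0xf2  0x56 ]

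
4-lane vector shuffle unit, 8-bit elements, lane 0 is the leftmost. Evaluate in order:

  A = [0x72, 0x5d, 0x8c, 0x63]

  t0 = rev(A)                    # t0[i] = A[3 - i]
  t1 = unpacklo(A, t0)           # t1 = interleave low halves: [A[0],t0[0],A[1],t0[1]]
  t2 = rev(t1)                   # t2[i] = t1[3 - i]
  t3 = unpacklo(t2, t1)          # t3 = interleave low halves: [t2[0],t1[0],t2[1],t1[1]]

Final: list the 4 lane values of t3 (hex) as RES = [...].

RES = [ 0x8c  0x72  0x5d  0x63 ]

t0 = [0x63, 0x8c, 0x5d, 0x72]
t1 = [0x72, 0x63, 0x5d, 0x8c]
t2 = [0x8c, 0x5d, 0x63, 0x72]
t3 = [0x8c, 0x72, 0x5d, 0x63]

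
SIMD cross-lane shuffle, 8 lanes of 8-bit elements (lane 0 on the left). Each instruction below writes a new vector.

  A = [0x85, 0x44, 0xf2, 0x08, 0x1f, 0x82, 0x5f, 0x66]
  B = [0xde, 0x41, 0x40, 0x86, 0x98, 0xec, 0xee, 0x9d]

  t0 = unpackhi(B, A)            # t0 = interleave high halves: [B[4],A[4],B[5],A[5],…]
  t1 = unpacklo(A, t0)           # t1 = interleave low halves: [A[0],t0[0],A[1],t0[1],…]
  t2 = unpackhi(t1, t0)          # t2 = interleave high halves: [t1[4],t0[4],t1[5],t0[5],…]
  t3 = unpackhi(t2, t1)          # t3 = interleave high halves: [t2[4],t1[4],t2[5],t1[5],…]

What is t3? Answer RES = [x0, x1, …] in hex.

RES = [0x08, 0xf2, 0x9d, 0xec, 0x82, 0x08, 0x66, 0x82]

t0 = [0x98, 0x1f, 0xec, 0x82, 0xee, 0x5f, 0x9d, 0x66]
t1 = [0x85, 0x98, 0x44, 0x1f, 0xf2, 0xec, 0x08, 0x82]
t2 = [0xf2, 0xee, 0xec, 0x5f, 0x08, 0x9d, 0x82, 0x66]
t3 = [0x08, 0xf2, 0x9d, 0xec, 0x82, 0x08, 0x66, 0x82]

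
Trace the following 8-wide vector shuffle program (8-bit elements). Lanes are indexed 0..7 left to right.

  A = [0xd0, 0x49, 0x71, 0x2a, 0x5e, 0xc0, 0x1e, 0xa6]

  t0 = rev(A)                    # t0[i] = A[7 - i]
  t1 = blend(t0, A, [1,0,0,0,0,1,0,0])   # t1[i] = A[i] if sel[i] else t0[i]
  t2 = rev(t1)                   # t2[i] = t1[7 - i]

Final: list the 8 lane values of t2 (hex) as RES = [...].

RES = [0xd0, 0x49, 0xc0, 0x2a, 0x5e, 0xc0, 0x1e, 0xd0]

  t0: a6 1e c0 5e 2a 71 49 d0
  t1: d0 1e c0 5e 2a c0 49 d0
  t2: d0 49 c0 2a 5e c0 1e d0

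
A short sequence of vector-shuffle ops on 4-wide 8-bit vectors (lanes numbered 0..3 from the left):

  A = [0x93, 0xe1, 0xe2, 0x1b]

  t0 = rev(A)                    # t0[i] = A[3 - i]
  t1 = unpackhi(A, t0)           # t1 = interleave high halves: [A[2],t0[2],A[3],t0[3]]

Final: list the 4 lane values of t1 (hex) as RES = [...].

  t0: 1b e2 e1 93
  t1: e2 e1 1b 93

RES = [ 0xe2  0xe1  0x1b  0x93 ]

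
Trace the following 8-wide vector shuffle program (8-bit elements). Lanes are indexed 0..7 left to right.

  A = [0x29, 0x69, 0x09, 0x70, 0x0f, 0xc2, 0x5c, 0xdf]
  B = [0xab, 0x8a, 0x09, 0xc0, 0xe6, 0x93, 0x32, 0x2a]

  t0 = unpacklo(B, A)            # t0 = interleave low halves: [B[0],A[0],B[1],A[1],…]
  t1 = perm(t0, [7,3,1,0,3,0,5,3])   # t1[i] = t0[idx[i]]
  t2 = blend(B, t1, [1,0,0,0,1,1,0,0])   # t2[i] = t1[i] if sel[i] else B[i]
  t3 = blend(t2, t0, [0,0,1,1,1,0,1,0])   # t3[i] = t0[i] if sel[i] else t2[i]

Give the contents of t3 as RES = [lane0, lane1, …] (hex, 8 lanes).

→ t0 |ab|29|8a|69|09|09|c0|70|
→ t1 |70|69|29|ab|69|ab|09|69|
→ t2 |70|8a|09|c0|69|ab|32|2a|
→ t3 |70|8a|8a|69|09|ab|c0|2a|

RES = [0x70, 0x8a, 0x8a, 0x69, 0x09, 0xab, 0xc0, 0x2a]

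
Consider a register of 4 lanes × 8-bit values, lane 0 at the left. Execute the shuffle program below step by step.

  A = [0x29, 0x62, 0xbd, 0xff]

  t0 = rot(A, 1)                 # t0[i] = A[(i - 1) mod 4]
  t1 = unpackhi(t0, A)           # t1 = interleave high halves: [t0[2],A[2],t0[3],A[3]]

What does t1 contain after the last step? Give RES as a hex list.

RES = [0x62, 0xbd, 0xbd, 0xff]

  t0: ff 29 62 bd
  t1: 62 bd bd ff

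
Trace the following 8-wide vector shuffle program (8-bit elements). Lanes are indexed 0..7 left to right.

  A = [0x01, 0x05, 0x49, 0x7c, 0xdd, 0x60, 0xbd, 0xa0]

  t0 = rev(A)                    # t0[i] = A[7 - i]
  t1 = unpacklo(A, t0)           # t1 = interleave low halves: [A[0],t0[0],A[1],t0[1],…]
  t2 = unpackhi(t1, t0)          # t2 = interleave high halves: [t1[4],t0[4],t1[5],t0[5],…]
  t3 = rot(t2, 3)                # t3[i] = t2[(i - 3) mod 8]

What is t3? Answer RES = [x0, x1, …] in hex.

RES = [ 0x05  0xdd  0x01  0x49  0x7c  0x60  0x49  0x7c ]

  t0: a0 bd 60 dd 7c 49 05 01
  t1: 01 a0 05 bd 49 60 7c dd
  t2: 49 7c 60 49 7c 05 dd 01
  t3: 05 dd 01 49 7c 60 49 7c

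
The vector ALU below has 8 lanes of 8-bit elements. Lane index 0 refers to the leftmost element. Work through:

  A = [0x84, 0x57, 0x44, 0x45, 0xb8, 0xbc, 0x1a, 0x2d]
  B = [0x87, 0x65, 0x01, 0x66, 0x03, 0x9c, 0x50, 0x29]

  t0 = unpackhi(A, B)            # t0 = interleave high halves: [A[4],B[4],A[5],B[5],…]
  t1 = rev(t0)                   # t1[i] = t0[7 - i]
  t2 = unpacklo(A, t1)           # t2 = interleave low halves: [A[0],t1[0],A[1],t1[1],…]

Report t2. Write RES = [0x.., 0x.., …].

t0 = [0xb8, 0x03, 0xbc, 0x9c, 0x1a, 0x50, 0x2d, 0x29]
t1 = [0x29, 0x2d, 0x50, 0x1a, 0x9c, 0xbc, 0x03, 0xb8]
t2 = [0x84, 0x29, 0x57, 0x2d, 0x44, 0x50, 0x45, 0x1a]

RES = [0x84, 0x29, 0x57, 0x2d, 0x44, 0x50, 0x45, 0x1a]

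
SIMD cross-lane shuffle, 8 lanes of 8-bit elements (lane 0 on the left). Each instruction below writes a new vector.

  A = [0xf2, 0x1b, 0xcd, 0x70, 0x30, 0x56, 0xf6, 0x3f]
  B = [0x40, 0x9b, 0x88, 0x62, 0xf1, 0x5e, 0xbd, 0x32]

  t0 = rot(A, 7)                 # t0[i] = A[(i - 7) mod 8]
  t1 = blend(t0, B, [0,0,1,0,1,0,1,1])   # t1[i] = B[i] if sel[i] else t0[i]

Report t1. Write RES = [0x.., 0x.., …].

t0 = [0x1b, 0xcd, 0x70, 0x30, 0x56, 0xf6, 0x3f, 0xf2]
t1 = [0x1b, 0xcd, 0x88, 0x30, 0xf1, 0xf6, 0xbd, 0x32]

RES = [ 0x1b  0xcd  0x88  0x30  0xf1  0xf6  0xbd  0x32 ]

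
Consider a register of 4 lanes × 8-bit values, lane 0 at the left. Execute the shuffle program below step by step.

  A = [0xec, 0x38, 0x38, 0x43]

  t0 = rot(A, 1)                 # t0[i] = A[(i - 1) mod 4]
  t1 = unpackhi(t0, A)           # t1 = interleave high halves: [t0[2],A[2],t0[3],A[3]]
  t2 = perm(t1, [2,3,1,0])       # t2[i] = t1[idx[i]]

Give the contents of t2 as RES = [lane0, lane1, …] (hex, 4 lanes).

  t0: 43 ec 38 38
  t1: 38 38 38 43
  t2: 38 43 38 38

RES = [ 0x38  0x43  0x38  0x38 ]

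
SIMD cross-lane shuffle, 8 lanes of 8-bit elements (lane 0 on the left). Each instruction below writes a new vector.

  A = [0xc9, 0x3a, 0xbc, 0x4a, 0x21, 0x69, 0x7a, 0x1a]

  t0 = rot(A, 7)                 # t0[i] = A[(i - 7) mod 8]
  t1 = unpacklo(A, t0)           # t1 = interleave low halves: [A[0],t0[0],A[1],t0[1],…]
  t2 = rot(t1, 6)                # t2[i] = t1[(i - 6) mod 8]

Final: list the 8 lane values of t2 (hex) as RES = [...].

RES = [0x3a, 0xbc, 0xbc, 0x4a, 0x4a, 0x21, 0xc9, 0x3a]

  t0: 3a bc 4a 21 69 7a 1a c9
  t1: c9 3a 3a bc bc 4a 4a 21
  t2: 3a bc bc 4a 4a 21 c9 3a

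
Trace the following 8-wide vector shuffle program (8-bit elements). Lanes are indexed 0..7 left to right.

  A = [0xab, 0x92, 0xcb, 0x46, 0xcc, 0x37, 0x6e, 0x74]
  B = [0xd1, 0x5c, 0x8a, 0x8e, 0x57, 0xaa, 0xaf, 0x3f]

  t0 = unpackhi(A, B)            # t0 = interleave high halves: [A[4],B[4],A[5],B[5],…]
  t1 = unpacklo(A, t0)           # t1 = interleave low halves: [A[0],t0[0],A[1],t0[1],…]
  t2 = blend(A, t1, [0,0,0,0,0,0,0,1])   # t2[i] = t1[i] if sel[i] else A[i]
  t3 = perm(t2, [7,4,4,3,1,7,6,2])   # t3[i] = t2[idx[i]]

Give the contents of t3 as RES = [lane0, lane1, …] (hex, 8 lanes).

→ t0 |cc|57|37|aa|6e|af|74|3f|
→ t1 |ab|cc|92|57|cb|37|46|aa|
→ t2 |ab|92|cb|46|cc|37|6e|aa|
→ t3 |aa|cc|cc|46|92|aa|6e|cb|

RES = [ 0xaa  0xcc  0xcc  0x46  0x92  0xaa  0x6e  0xcb ]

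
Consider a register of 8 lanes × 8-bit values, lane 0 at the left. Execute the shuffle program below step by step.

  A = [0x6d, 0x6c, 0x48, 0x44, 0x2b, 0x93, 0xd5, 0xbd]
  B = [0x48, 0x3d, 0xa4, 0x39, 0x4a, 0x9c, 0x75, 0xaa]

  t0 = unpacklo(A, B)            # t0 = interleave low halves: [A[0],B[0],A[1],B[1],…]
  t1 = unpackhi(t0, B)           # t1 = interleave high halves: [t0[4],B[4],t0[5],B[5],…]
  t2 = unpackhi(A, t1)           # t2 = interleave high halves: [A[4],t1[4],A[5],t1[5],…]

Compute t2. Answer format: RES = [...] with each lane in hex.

RES = [ 0x2b  0x44  0x93  0x75  0xd5  0x39  0xbd  0xaa ]

t0 = [0x6d, 0x48, 0x6c, 0x3d, 0x48, 0xa4, 0x44, 0x39]
t1 = [0x48, 0x4a, 0xa4, 0x9c, 0x44, 0x75, 0x39, 0xaa]
t2 = [0x2b, 0x44, 0x93, 0x75, 0xd5, 0x39, 0xbd, 0xaa]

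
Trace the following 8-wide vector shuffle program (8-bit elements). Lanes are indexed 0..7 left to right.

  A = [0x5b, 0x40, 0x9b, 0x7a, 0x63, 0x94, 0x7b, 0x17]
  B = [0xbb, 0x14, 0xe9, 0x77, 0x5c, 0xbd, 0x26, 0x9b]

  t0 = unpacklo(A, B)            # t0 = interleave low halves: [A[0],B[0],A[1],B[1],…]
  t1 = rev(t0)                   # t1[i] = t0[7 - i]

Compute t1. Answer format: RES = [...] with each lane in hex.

  t0: 5b bb 40 14 9b e9 7a 77
  t1: 77 7a e9 9b 14 40 bb 5b

RES = [0x77, 0x7a, 0xe9, 0x9b, 0x14, 0x40, 0xbb, 0x5b]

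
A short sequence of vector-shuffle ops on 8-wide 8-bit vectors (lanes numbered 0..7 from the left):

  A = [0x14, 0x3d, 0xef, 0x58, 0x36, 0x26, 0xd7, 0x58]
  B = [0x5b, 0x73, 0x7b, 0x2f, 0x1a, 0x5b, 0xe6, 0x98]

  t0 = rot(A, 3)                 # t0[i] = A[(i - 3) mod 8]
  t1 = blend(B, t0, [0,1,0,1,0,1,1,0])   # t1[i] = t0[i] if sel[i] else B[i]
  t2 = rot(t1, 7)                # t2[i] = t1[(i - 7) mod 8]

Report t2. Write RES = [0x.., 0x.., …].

RES = [0xd7, 0x7b, 0x14, 0x1a, 0xef, 0x58, 0x98, 0x5b]

  t0: 26 d7 58 14 3d ef 58 36
  t1: 5b d7 7b 14 1a ef 58 98
  t2: d7 7b 14 1a ef 58 98 5b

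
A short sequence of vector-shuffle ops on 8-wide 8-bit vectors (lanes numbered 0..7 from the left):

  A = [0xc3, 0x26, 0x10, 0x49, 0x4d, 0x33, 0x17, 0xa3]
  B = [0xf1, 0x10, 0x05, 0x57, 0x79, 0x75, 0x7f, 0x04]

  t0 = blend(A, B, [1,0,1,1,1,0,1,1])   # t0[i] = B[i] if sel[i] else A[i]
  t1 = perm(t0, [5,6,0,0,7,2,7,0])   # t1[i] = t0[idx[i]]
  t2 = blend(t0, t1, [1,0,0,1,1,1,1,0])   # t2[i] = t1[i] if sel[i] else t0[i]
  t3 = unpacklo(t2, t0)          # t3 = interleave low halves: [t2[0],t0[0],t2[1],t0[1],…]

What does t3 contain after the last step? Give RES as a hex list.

  t0: f1 26 05 57 79 33 7f 04
  t1: 33 7f f1 f1 04 05 04 f1
  t2: 33 26 05 f1 04 05 04 04
  t3: 33 f1 26 26 05 05 f1 57

RES = [0x33, 0xf1, 0x26, 0x26, 0x05, 0x05, 0xf1, 0x57]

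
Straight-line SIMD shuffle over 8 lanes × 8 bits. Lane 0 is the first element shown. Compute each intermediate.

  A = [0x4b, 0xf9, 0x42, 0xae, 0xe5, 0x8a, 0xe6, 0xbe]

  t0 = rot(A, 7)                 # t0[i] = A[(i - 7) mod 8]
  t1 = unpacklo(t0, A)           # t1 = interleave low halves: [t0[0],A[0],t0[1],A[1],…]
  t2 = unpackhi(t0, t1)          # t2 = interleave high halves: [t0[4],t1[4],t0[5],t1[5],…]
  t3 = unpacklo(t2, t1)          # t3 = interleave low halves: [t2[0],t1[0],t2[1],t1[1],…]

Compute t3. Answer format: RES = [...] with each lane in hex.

t0 = [0xf9, 0x42, 0xae, 0xe5, 0x8a, 0xe6, 0xbe, 0x4b]
t1 = [0xf9, 0x4b, 0x42, 0xf9, 0xae, 0x42, 0xe5, 0xae]
t2 = [0x8a, 0xae, 0xe6, 0x42, 0xbe, 0xe5, 0x4b, 0xae]
t3 = [0x8a, 0xf9, 0xae, 0x4b, 0xe6, 0x42, 0x42, 0xf9]

RES = [0x8a, 0xf9, 0xae, 0x4b, 0xe6, 0x42, 0x42, 0xf9]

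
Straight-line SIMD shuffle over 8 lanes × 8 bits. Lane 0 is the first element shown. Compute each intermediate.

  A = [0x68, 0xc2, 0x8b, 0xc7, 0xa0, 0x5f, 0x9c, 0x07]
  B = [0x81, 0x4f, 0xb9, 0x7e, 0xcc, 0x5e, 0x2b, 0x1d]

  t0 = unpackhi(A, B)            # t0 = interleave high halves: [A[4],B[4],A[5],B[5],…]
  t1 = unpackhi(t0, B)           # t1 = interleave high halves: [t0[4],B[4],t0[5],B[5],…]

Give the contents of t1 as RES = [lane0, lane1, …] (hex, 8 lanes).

  t0: a0 cc 5f 5e 9c 2b 07 1d
  t1: 9c cc 2b 5e 07 2b 1d 1d

RES = [ 0x9c  0xcc  0x2b  0x5e  0x07  0x2b  0x1d  0x1d ]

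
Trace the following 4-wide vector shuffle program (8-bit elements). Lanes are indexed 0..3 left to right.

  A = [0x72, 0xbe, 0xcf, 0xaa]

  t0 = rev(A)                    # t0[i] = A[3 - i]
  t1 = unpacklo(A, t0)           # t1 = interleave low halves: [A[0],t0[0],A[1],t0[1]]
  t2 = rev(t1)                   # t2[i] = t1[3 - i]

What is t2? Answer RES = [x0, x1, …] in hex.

→ t0 |aa|cf|be|72|
→ t1 |72|aa|be|cf|
→ t2 |cf|be|aa|72|

RES = [ 0xcf  0xbe  0xaa  0x72 ]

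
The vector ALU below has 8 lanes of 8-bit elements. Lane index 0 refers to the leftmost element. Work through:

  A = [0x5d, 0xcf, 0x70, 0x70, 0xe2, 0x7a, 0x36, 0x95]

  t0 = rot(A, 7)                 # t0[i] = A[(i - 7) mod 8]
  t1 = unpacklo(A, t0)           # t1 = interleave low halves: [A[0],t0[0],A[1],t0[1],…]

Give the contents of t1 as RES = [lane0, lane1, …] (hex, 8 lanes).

RES = [ 0x5d  0xcf  0xcf  0x70  0x70  0x70  0x70  0xe2 ]

→ t0 |cf|70|70|e2|7a|36|95|5d|
→ t1 |5d|cf|cf|70|70|70|70|e2|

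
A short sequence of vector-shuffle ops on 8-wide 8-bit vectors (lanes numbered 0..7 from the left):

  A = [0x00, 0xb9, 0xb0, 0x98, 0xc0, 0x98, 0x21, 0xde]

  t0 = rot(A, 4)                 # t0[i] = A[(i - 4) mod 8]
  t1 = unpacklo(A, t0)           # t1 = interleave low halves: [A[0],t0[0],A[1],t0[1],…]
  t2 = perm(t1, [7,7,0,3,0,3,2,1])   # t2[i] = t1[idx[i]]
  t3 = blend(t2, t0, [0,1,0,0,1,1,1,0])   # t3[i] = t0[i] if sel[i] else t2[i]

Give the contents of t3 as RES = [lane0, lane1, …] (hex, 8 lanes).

→ t0 |c0|98|21|de|00|b9|b0|98|
→ t1 |00|c0|b9|98|b0|21|98|de|
→ t2 |de|de|00|98|00|98|b9|c0|
→ t3 |de|98|00|98|00|b9|b0|c0|

RES = [ 0xde  0x98  0x00  0x98  0x00  0xb9  0xb0  0xc0 ]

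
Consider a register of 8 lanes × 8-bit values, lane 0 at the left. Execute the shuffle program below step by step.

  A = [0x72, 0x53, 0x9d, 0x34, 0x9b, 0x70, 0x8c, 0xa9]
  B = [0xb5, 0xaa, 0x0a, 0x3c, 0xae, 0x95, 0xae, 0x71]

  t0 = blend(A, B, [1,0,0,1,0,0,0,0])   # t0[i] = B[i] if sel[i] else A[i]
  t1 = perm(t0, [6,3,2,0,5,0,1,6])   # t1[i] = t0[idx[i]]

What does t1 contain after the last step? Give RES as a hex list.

RES = [0x8c, 0x3c, 0x9d, 0xb5, 0x70, 0xb5, 0x53, 0x8c]

t0 = [0xb5, 0x53, 0x9d, 0x3c, 0x9b, 0x70, 0x8c, 0xa9]
t1 = [0x8c, 0x3c, 0x9d, 0xb5, 0x70, 0xb5, 0x53, 0x8c]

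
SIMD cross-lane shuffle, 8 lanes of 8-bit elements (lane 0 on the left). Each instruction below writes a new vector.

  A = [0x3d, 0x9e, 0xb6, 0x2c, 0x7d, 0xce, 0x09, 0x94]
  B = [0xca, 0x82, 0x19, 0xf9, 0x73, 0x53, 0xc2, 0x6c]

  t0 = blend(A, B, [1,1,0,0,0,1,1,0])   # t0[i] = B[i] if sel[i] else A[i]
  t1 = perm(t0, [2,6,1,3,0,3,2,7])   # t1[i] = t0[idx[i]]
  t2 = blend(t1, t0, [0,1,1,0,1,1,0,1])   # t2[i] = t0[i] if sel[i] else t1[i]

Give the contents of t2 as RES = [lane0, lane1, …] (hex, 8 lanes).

→ t0 |ca|82|b6|2c|7d|53|c2|94|
→ t1 |b6|c2|82|2c|ca|2c|b6|94|
→ t2 |b6|82|b6|2c|7d|53|b6|94|

RES = [0xb6, 0x82, 0xb6, 0x2c, 0x7d, 0x53, 0xb6, 0x94]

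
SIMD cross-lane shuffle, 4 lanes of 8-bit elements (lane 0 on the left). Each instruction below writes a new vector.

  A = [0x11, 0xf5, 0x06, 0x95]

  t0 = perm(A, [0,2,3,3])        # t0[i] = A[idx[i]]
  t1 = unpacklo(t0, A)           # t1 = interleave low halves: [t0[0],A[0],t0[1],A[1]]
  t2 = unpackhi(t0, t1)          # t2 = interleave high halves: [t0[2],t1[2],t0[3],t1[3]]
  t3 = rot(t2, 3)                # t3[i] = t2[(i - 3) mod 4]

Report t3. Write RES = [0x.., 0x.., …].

RES = [0x06, 0x95, 0xf5, 0x95]

→ t0 |11|06|95|95|
→ t1 |11|11|06|f5|
→ t2 |95|06|95|f5|
→ t3 |06|95|f5|95|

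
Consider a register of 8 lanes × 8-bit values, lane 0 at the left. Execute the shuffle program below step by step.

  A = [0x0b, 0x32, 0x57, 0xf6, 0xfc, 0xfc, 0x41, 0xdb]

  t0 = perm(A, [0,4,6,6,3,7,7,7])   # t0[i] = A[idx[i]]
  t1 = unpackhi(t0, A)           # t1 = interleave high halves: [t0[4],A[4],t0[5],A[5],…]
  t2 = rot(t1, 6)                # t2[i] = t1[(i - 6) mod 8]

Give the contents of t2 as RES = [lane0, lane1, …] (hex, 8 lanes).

t0 = [0x0b, 0xfc, 0x41, 0x41, 0xf6, 0xdb, 0xdb, 0xdb]
t1 = [0xf6, 0xfc, 0xdb, 0xfc, 0xdb, 0x41, 0xdb, 0xdb]
t2 = [0xdb, 0xfc, 0xdb, 0x41, 0xdb, 0xdb, 0xf6, 0xfc]

RES = [ 0xdb  0xfc  0xdb  0x41  0xdb  0xdb  0xf6  0xfc ]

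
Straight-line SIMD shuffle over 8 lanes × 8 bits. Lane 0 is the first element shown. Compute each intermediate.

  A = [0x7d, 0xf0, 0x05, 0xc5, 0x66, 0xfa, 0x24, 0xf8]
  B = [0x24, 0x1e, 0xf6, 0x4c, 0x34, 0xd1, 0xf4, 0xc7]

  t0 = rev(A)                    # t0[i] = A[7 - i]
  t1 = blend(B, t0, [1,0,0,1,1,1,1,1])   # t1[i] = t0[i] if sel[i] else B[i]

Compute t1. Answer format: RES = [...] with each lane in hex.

RES = [ 0xf8  0x1e  0xf6  0x66  0xc5  0x05  0xf0  0x7d ]

→ t0 |f8|24|fa|66|c5|05|f0|7d|
→ t1 |f8|1e|f6|66|c5|05|f0|7d|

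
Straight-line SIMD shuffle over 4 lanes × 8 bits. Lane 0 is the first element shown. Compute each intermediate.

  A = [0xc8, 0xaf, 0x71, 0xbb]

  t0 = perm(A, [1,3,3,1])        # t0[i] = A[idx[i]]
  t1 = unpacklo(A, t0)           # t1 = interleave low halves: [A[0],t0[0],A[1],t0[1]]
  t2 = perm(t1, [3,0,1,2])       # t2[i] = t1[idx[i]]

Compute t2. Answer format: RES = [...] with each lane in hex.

RES = [0xbb, 0xc8, 0xaf, 0xaf]

t0 = [0xaf, 0xbb, 0xbb, 0xaf]
t1 = [0xc8, 0xaf, 0xaf, 0xbb]
t2 = [0xbb, 0xc8, 0xaf, 0xaf]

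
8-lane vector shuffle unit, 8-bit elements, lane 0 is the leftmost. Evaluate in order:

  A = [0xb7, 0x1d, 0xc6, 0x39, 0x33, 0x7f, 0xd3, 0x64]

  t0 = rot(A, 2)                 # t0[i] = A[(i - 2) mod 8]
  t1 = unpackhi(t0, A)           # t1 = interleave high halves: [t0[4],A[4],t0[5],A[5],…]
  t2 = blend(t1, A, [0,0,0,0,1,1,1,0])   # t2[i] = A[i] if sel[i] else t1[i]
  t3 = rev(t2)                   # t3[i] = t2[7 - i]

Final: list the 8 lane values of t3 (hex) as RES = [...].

RES = [ 0x64  0xd3  0x7f  0x33  0x7f  0x39  0x33  0xc6 ]

→ t0 |d3|64|b7|1d|c6|39|33|7f|
→ t1 |c6|33|39|7f|33|d3|7f|64|
→ t2 |c6|33|39|7f|33|7f|d3|64|
→ t3 |64|d3|7f|33|7f|39|33|c6|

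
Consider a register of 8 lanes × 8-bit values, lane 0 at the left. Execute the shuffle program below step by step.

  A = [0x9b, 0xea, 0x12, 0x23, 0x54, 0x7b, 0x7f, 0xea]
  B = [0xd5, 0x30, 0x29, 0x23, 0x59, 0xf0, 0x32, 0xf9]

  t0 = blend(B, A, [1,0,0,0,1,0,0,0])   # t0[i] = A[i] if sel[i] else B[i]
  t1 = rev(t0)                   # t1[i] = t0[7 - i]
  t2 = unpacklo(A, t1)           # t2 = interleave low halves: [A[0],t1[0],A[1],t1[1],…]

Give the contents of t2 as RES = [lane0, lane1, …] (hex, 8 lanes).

t0 = [0x9b, 0x30, 0x29, 0x23, 0x54, 0xf0, 0x32, 0xf9]
t1 = [0xf9, 0x32, 0xf0, 0x54, 0x23, 0x29, 0x30, 0x9b]
t2 = [0x9b, 0xf9, 0xea, 0x32, 0x12, 0xf0, 0x23, 0x54]

RES = [ 0x9b  0xf9  0xea  0x32  0x12  0xf0  0x23  0x54 ]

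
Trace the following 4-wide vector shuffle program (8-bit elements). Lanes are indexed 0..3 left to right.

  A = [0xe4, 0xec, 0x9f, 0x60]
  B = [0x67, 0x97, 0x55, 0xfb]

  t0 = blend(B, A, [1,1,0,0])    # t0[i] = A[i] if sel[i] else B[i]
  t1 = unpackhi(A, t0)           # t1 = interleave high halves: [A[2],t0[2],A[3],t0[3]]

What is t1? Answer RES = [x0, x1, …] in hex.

  t0: e4 ec 55 fb
  t1: 9f 55 60 fb

RES = [ 0x9f  0x55  0x60  0xfb ]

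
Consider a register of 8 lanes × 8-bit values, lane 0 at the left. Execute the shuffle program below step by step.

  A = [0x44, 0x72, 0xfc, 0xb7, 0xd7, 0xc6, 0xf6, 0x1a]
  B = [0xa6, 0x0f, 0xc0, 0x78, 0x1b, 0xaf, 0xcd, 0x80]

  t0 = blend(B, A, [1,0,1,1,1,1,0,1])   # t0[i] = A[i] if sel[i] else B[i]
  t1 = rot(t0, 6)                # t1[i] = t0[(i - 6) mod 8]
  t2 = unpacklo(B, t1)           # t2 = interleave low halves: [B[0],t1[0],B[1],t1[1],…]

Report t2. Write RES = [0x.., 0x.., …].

→ t0 |44|0f|fc|b7|d7|c6|cd|1a|
→ t1 |fc|b7|d7|c6|cd|1a|44|0f|
→ t2 |a6|fc|0f|b7|c0|d7|78|c6|

RES = [0xa6, 0xfc, 0x0f, 0xb7, 0xc0, 0xd7, 0x78, 0xc6]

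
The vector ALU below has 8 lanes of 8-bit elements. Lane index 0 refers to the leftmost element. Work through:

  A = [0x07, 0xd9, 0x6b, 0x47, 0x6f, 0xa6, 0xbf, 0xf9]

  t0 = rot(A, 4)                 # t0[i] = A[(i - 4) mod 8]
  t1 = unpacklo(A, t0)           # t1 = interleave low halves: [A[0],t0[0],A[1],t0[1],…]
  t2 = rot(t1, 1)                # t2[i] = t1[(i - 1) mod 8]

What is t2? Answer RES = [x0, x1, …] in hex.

RES = [ 0xf9  0x07  0x6f  0xd9  0xa6  0x6b  0xbf  0x47 ]

  t0: 6f a6 bf f9 07 d9 6b 47
  t1: 07 6f d9 a6 6b bf 47 f9
  t2: f9 07 6f d9 a6 6b bf 47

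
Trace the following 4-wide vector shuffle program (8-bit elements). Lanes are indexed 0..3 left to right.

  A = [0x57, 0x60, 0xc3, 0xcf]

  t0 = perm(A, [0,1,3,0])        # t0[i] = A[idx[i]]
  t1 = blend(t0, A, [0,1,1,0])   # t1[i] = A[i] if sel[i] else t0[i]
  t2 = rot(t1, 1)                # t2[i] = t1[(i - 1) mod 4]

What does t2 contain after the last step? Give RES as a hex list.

→ t0 |57|60|cf|57|
→ t1 |57|60|c3|57|
→ t2 |57|57|60|c3|

RES = [ 0x57  0x57  0x60  0xc3 ]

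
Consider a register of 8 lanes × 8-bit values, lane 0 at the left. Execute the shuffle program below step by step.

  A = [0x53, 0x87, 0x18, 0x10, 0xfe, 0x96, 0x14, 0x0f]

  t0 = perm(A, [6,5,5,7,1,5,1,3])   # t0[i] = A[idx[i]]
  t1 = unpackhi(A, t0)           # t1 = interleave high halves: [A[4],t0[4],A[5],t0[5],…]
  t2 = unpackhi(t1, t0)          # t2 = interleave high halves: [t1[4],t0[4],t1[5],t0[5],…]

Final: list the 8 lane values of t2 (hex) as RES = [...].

→ t0 |14|96|96|0f|87|96|87|10|
→ t1 |fe|87|96|96|14|87|0f|10|
→ t2 |14|87|87|96|0f|87|10|10|

RES = [ 0x14  0x87  0x87  0x96  0x0f  0x87  0x10  0x10 ]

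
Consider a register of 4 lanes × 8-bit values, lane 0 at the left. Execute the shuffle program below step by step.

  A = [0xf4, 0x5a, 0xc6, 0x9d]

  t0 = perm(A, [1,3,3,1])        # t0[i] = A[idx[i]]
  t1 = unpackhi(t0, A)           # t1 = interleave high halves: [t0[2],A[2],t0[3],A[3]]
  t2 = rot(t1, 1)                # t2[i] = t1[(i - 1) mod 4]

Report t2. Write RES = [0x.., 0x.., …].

  t0: 5a 9d 9d 5a
  t1: 9d c6 5a 9d
  t2: 9d 9d c6 5a

RES = [0x9d, 0x9d, 0xc6, 0x5a]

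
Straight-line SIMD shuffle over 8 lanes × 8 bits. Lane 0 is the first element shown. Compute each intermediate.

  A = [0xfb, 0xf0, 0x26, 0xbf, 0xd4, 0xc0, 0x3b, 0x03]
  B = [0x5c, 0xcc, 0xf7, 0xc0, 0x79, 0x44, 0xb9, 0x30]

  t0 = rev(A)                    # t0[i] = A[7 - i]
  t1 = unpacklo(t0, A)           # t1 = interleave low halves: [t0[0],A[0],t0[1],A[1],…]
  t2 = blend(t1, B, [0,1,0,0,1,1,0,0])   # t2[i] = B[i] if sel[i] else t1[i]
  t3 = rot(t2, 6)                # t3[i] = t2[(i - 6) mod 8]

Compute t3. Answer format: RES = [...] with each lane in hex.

t0 = [0x03, 0x3b, 0xc0, 0xd4, 0xbf, 0x26, 0xf0, 0xfb]
t1 = [0x03, 0xfb, 0x3b, 0xf0, 0xc0, 0x26, 0xd4, 0xbf]
t2 = [0x03, 0xcc, 0x3b, 0xf0, 0x79, 0x44, 0xd4, 0xbf]
t3 = [0x3b, 0xf0, 0x79, 0x44, 0xd4, 0xbf, 0x03, 0xcc]

RES = [ 0x3b  0xf0  0x79  0x44  0xd4  0xbf  0x03  0xcc ]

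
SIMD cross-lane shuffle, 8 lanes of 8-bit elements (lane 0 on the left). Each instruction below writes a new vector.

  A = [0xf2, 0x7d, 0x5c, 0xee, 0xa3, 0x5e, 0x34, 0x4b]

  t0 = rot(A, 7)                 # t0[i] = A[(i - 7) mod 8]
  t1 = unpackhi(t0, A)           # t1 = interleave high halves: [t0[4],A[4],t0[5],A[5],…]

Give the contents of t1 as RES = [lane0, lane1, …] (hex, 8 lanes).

→ t0 |7d|5c|ee|a3|5e|34|4b|f2|
→ t1 |5e|a3|34|5e|4b|34|f2|4b|

RES = [ 0x5e  0xa3  0x34  0x5e  0x4b  0x34  0xf2  0x4b ]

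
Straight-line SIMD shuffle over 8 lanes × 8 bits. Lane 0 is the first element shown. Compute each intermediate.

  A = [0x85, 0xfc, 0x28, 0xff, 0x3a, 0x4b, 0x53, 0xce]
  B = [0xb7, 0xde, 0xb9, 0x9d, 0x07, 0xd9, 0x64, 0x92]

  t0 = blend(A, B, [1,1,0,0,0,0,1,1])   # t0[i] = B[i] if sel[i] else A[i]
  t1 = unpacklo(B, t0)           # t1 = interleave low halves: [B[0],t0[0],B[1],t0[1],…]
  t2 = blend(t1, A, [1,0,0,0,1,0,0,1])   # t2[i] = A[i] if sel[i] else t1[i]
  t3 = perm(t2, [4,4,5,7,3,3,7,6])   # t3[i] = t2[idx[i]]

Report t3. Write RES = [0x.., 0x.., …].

→ t0 |b7|de|28|ff|3a|4b|64|92|
→ t1 |b7|b7|de|de|b9|28|9d|ff|
→ t2 |85|b7|de|de|3a|28|9d|ce|
→ t3 |3a|3a|28|ce|de|de|ce|9d|

RES = [0x3a, 0x3a, 0x28, 0xce, 0xde, 0xde, 0xce, 0x9d]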